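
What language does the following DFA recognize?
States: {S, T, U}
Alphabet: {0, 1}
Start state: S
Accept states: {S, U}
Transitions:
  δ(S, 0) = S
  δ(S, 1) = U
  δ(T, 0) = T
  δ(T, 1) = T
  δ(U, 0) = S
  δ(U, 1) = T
Testing a few strings:
  '1010' → accept
  '0110' → reject
  '110' → reject
  '111' → reject
State roles: S=last symbol not 1 (ok); T=saw 11 (dead); U=last symbol 1 (ok)
All binary strings with no two consecutive 1's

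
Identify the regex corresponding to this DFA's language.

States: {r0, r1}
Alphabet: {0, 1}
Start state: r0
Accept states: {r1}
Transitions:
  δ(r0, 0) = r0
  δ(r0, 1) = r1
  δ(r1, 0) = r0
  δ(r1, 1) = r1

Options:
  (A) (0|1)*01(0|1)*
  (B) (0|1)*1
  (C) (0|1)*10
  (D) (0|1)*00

Check each option against the DFA on short strings; one disagreement eliminates an option:
  (A) (0|1)*01(0|1)*: on '1' the DFA goes r0 → r1 and accepts (r1 ∈ Accept), but the regex does not match it → eliminate
  (B) (0|1)*1: agrees with the DFA on every string of length ≤ 6
  (C) (0|1)*10: on '1' the DFA goes r0 → r1 and accepts (r1 ∈ Accept), but the regex does not match it → eliminate
  (D) (0|1)*00: on '1' the DFA goes r0 → r1 and accepts (r1 ∈ Accept), but the regex does not match it → eliminate
Only (B) is consistent with the DFA.
(B) (0|1)*1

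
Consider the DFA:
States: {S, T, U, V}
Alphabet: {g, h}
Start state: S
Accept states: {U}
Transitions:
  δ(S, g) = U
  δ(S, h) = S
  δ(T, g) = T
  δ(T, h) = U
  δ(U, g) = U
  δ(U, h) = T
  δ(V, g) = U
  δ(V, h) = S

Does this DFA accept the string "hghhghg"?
Processing string "hghhghg":
  S --h--> S
  S --g--> U
  U --h--> T
  T --h--> U
  U --g--> U
  U --h--> T
  T --g--> T
Final state: T
Accept states: {U}
No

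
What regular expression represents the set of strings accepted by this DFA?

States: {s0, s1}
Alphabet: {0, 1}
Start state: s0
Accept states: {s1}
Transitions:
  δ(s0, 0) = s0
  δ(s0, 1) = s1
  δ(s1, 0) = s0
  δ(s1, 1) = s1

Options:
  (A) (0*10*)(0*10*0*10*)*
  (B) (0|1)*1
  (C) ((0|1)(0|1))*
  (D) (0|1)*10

Check each option against the DFA on short strings; one disagreement eliminates an option:
  (A) (0*10*)(0*10*0*10*)*: on '10' the DFA goes s0 → s1 → s0 and rejects (s0 ∉ Accept), but the regex matches it → eliminate
  (B) (0|1)*1: agrees with the DFA on every string of length ≤ 6
  (C) ((0|1)(0|1))*: on ε the DFA stays in s0 and rejects (s0 ∉ Accept), but the regex matches it → eliminate
  (D) (0|1)*10: on '1' the DFA goes s0 → s1 and accepts (s1 ∈ Accept), but the regex does not match it → eliminate
Only (B) is consistent with the DFA.
(B) (0|1)*1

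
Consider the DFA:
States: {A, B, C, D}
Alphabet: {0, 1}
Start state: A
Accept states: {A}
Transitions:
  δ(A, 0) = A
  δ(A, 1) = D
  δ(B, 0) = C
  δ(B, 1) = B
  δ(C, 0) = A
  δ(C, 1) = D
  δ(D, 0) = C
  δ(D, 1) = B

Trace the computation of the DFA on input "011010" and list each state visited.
read '0': A → A
  read '1': A → D
  read '1': D → B
  read '0': B → C
  read '1': C → D
  read '0': D → C
A -> A -> D -> B -> C -> D -> C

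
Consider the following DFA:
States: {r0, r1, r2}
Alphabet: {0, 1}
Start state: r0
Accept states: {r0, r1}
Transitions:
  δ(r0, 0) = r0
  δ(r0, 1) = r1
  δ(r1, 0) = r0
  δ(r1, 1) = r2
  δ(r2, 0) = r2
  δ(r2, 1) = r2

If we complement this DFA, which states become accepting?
Complement accept states = All states \ Original accept states
= {r0, r1, r2} \ {r0, r1}
{r2}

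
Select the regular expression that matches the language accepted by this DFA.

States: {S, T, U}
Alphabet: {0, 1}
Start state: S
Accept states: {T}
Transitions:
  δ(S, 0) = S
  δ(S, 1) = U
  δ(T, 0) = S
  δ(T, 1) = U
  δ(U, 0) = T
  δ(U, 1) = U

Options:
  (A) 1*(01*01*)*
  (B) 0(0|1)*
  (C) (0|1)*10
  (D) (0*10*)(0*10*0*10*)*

Check each option against the DFA on short strings; one disagreement eliminates an option:
  (A) 1*(01*01*)*: on ε the DFA stays in S and rejects (S ∉ Accept), but the regex matches it → eliminate
  (B) 0(0|1)*: on '0' the DFA goes S → S and rejects (S ∉ Accept), but the regex matches it → eliminate
  (C) (0|1)*10: agrees with the DFA on every string of length ≤ 6
  (D) (0*10*)(0*10*0*10*)*: on '1' the DFA goes S → U and rejects (U ∉ Accept), but the regex matches it → eliminate
Only (C) is consistent with the DFA.
(C) (0|1)*10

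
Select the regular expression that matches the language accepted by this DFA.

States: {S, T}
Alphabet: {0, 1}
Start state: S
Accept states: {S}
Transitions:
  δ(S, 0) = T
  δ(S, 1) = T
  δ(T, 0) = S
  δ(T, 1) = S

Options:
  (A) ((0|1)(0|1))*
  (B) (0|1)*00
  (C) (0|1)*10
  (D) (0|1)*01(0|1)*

Check each option against the DFA on short strings; one disagreement eliminates an option:
  (A) ((0|1)(0|1))*: agrees with the DFA on every string of length ≤ 6
  (B) (0|1)*00: on ε the DFA stays in S and accepts (S ∈ Accept), but the regex does not match it → eliminate
  (C) (0|1)*10: on ε the DFA stays in S and accepts (S ∈ Accept), but the regex does not match it → eliminate
  (D) (0|1)*01(0|1)*: on ε the DFA stays in S and accepts (S ∈ Accept), but the regex does not match it → eliminate
Only (A) is consistent with the DFA.
(A) ((0|1)(0|1))*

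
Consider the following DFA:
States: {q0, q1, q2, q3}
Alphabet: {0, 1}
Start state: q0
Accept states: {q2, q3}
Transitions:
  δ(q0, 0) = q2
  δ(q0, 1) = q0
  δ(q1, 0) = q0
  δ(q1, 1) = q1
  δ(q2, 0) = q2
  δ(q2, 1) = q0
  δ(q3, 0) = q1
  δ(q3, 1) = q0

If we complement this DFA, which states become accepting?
Complement accept states = All states \ Original accept states
= {q0, q1, q2, q3} \ {q2, q3}
{q0, q1}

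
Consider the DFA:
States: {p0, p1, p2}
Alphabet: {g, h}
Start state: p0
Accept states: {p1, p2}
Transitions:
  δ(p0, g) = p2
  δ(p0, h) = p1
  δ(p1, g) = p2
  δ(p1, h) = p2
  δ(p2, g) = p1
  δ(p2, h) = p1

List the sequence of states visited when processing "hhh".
read 'h': p0 → p1
  read 'h': p1 → p2
  read 'h': p2 → p1
p0 -> p1 -> p2 -> p1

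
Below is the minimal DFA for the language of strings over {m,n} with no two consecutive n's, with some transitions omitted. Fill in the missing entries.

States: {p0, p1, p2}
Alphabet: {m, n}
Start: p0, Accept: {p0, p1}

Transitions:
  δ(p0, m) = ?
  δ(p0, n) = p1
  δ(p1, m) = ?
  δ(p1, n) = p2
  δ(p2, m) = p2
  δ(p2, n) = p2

From the language and accept set, identify what each state tracks — p0: last symbol not n (ok); p1: last symbol n (ok); p2: saw nn (dead).
Each missing δ(q, a) is the state matching the new tracked value after reading a.
δ(p0, m) = p0; δ(p1, m) = p0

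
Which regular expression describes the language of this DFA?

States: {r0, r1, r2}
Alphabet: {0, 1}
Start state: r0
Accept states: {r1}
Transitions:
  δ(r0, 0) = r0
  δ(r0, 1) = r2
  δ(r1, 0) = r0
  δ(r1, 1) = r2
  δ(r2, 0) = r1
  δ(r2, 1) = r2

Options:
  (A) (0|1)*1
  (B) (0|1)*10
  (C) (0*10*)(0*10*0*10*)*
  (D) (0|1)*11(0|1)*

Check each option against the DFA on short strings; one disagreement eliminates an option:
  (A) (0|1)*1: on '1' the DFA goes r0 → r2 and rejects (r2 ∉ Accept), but the regex matches it → eliminate
  (B) (0|1)*10: agrees with the DFA on every string of length ≤ 6
  (C) (0*10*)(0*10*0*10*)*: on '1' the DFA goes r0 → r2 and rejects (r2 ∉ Accept), but the regex matches it → eliminate
  (D) (0|1)*11(0|1)*: on '10' the DFA goes r0 → r2 → r1 and accepts (r1 ∈ Accept), but the regex does not match it → eliminate
Only (B) is consistent with the DFA.
(B) (0|1)*10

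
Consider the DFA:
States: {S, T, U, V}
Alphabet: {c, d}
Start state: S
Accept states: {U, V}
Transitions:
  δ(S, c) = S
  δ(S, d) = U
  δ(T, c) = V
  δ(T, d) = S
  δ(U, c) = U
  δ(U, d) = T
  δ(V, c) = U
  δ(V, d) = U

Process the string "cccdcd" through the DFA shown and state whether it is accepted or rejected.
Processing string "cccdcd":
  S --c--> S
  S --c--> S
  S --c--> S
  S --d--> U
  U --c--> U
  U --d--> T
Final state: T
Accept states: {U, V}
No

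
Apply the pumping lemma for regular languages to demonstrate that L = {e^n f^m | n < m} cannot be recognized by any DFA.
Assume L is regular with pumping length p. Idea: pumping up the e-block makes the e-count reach the f-count.
Choose s = e^p f^(p+1) ∈ L. By the pumping lemma, s = xyz with |xy| ≤ p, |y| > 0, so y = e^k with k ≥ 1. Then xy²z = e^(p+k) f^(p+1). Since p+k ≥ p+1, the number of e's is no longer strictly less than the number of f's, so xy²z ∉ L.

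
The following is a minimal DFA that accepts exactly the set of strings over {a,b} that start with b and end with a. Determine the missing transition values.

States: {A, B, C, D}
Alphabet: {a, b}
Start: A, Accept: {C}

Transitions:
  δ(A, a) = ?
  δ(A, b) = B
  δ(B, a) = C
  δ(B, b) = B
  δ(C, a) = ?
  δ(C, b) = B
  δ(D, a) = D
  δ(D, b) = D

From the language and accept set, identify what each state tracks — A: no input read; B: started with b, last symbol b; C: started with b, last symbol a; D: started with a (dead).
Each missing δ(q, a) is the state matching the new tracked value after reading a.
δ(A, a) = D; δ(C, a) = C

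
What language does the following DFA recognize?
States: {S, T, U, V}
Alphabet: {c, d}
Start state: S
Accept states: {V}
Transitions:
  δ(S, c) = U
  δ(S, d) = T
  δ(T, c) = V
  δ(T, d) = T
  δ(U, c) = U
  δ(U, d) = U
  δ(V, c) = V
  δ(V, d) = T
Testing a few strings:
  'd' → reject
  'cc' → reject
  'ddd' → reject
  'cdc' → reject
State roles: S=no input read; T=started with d, last symbol d; U=started with c (dead); V=started with d, last symbol c
All strings over {c,d} that start with d and end with c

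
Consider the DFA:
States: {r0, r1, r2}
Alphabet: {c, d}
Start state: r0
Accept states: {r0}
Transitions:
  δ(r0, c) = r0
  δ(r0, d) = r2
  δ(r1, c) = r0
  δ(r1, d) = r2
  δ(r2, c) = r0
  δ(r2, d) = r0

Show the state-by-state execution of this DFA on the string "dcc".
read 'd': r0 → r2
  read 'c': r2 → r0
  read 'c': r0 → r0
r0 -> r2 -> r0 -> r0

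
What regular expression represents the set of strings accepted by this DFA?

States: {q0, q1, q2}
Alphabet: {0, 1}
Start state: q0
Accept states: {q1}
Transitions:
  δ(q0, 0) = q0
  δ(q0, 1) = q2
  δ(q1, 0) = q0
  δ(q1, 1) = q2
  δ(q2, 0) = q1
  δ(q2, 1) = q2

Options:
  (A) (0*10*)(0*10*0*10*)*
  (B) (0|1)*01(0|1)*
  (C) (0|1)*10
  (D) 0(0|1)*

Check each option against the DFA on short strings; one disagreement eliminates an option:
  (A) (0*10*)(0*10*0*10*)*: on '1' the DFA goes q0 → q2 and rejects (q2 ∉ Accept), but the regex matches it → eliminate
  (B) (0|1)*01(0|1)*: on '01' the DFA goes q0 → q0 → q2 and rejects (q2 ∉ Accept), but the regex matches it → eliminate
  (C) (0|1)*10: agrees with the DFA on every string of length ≤ 6
  (D) 0(0|1)*: on '0' the DFA goes q0 → q0 and rejects (q0 ∉ Accept), but the regex matches it → eliminate
Only (C) is consistent with the DFA.
(C) (0|1)*10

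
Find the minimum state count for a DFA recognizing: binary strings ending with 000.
By Myhill–Nerode, count the distinguishable equivalence classes: 4 classes — one per longest suffix of the input that is a prefix of '000' (lengths 0 through 3); only the length-3 class is accepting.
4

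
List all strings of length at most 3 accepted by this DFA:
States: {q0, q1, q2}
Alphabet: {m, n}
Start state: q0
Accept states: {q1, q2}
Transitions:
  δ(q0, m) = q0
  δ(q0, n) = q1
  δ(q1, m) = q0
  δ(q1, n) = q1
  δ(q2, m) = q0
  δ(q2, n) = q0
n, mn, nn, mmn, mnn, nmn, nnn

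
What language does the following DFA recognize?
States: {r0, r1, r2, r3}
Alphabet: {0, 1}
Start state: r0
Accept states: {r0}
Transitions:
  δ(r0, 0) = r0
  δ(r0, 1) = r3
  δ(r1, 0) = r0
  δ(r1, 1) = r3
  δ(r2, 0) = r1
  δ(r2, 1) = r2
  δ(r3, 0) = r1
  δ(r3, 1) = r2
Testing a few strings:
  '000' → accept
  '01' → reject
  '1' → reject
  '0' → accept
State roles: r0=value ≡ 0 (mod 4); r1=value ≡ 2 (mod 4); r2=value ≡ 3 (mod 4); r3=value ≡ 1 (mod 4)
All binary strings representing a multiple of 4 (read in base 2; leading zeros allowed and ε counts as 0)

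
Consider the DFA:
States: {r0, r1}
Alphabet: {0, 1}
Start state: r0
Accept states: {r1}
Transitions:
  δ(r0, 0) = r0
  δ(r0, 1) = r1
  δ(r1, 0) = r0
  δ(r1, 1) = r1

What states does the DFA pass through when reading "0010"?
read '0': r0 → r0
  read '0': r0 → r0
  read '1': r0 → r1
  read '0': r1 → r0
r0 -> r0 -> r0 -> r1 -> r0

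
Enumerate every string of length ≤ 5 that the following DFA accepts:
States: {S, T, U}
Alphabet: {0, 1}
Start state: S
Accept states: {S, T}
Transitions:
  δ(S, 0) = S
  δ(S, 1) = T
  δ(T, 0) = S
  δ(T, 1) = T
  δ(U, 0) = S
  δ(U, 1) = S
ε, 0, 1, 00, 01, 10, 11, 000, 001, 010, 011, 100, 101, 110, 111, 0000, 0001, 0010, 0011, 0100, 0101, 0110, 0111, 1000, 1001, 1010, 1011, 1100, 1101, 1110, 1111, 00000, 00001, 00010, 00011, 00100, 00101, 00110, 00111, 01000, 01001, 01010, 01011, 01100, 01101, 01110, 01111, 10000, 10001, 10010, 10011, 10100, 10101, 10110, 10111, 11000, 11001, 11010, 11011, 11100, 11101, 11110, 11111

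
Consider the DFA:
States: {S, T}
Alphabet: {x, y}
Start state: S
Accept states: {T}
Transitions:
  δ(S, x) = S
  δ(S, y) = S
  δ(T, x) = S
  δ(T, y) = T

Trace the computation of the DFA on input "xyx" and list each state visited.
read 'x': S → S
  read 'y': S → S
  read 'x': S → S
S -> S -> S -> S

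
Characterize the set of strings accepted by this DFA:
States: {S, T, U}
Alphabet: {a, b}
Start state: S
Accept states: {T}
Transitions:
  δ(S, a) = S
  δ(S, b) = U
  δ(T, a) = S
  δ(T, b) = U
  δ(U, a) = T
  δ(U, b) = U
Testing a few strings:
  'baab' → reject
  'ab' → reject
  'b' → reject
  'bbbb' → reject
State roles: S=no suffix match; T=suffix is ba; U=one trailing b
All strings over {a,b} ending with ba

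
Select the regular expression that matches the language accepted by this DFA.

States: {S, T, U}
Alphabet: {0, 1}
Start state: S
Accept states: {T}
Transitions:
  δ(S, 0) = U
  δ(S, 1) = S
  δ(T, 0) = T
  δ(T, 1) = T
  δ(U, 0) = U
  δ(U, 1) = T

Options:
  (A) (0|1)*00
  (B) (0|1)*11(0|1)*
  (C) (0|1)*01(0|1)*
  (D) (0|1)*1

Check each option against the DFA on short strings; one disagreement eliminates an option:
  (A) (0|1)*00: on '00' the DFA goes S → U → U and rejects (U ∉ Accept), but the regex matches it → eliminate
  (B) (0|1)*11(0|1)*: on '01' the DFA goes S → U → T and accepts (T ∈ Accept), but the regex does not match it → eliminate
  (C) (0|1)*01(0|1)*: agrees with the DFA on every string of length ≤ 6
  (D) (0|1)*1: on '1' the DFA goes S → S and rejects (S ∉ Accept), but the regex matches it → eliminate
Only (C) is consistent with the DFA.
(C) (0|1)*01(0|1)*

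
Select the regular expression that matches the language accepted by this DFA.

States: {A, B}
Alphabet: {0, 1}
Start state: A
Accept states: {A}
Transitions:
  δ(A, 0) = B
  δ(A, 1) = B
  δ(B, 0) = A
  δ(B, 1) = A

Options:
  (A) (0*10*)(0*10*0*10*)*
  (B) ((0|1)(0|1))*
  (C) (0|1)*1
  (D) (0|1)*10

Check each option against the DFA on short strings; one disagreement eliminates an option:
  (A) (0*10*)(0*10*0*10*)*: on ε the DFA stays in A and accepts (A ∈ Accept), but the regex does not match it → eliminate
  (B) ((0|1)(0|1))*: agrees with the DFA on every string of length ≤ 6
  (C) (0|1)*1: on ε the DFA stays in A and accepts (A ∈ Accept), but the regex does not match it → eliminate
  (D) (0|1)*10: on ε the DFA stays in A and accepts (A ∈ Accept), but the regex does not match it → eliminate
Only (B) is consistent with the DFA.
(B) ((0|1)(0|1))*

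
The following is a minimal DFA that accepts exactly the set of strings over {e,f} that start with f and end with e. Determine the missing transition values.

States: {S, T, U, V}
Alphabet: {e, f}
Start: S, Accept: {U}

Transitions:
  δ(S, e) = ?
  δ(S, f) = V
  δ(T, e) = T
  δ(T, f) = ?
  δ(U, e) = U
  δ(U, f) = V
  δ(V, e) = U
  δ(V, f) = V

From the language and accept set, identify what each state tracks — S: no input read; T: started with e (dead); U: started with f, last symbol e; V: started with f, last symbol f.
Each missing δ(q, a) is the state matching the new tracked value after reading a.
δ(S, e) = T; δ(T, f) = T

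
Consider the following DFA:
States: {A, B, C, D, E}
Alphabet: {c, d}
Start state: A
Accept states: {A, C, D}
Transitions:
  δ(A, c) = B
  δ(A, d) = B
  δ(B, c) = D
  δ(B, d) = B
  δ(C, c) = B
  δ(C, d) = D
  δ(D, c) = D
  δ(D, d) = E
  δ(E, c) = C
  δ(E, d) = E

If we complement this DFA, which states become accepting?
Complement accept states = All states \ Original accept states
= {A, B, C, D, E} \ {A, C, D}
{B, E}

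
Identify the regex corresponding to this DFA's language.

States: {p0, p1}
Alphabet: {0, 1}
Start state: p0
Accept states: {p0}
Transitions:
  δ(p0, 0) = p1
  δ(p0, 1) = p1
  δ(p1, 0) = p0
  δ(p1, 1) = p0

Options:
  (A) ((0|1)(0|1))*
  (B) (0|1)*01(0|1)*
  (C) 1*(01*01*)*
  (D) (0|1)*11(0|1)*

Check each option against the DFA on short strings; one disagreement eliminates an option:
  (A) ((0|1)(0|1))*: agrees with the DFA on every string of length ≤ 6
  (B) (0|1)*01(0|1)*: on ε the DFA stays in p0 and accepts (p0 ∈ Accept), but the regex does not match it → eliminate
  (C) 1*(01*01*)*: on '1' the DFA goes p0 → p1 and rejects (p1 ∉ Accept), but the regex matches it → eliminate
  (D) (0|1)*11(0|1)*: on ε the DFA stays in p0 and accepts (p0 ∈ Accept), but the regex does not match it → eliminate
Only (A) is consistent with the DFA.
(A) ((0|1)(0|1))*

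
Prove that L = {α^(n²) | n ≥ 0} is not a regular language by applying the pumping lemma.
Assume L is regular with pumping length p. Idea: pumping adds a fixed amount, but gaps between consecutive squares grow.
Choose s = α^(p²) (length p² ≥ p). By the pumping lemma, s = xyz with |xy| ≤ p, |y| > 0, so |y| = k with 1 ≤ k ≤ p. Then |xy²z| = p²+k. Since p² < p²+k ≤ p²+p < (p+1)², the length p²+k lies strictly between consecutive squares, so it is not a perfect square and xy²z ∉ L.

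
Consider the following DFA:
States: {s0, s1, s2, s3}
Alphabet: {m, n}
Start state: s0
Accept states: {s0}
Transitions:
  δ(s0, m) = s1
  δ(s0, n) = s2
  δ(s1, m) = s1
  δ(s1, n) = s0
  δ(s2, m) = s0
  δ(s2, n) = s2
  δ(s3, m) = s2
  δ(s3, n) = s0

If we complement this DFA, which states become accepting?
Complement accept states = All states \ Original accept states
= {s0, s1, s2, s3} \ {s0}
{s1, s2, s3}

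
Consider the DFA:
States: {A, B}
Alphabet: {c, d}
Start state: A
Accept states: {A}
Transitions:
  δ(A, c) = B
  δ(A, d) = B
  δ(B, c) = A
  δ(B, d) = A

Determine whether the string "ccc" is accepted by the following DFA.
Processing string "ccc":
  A --c--> B
  B --c--> A
  A --c--> B
Final state: B
Accept states: {A}
No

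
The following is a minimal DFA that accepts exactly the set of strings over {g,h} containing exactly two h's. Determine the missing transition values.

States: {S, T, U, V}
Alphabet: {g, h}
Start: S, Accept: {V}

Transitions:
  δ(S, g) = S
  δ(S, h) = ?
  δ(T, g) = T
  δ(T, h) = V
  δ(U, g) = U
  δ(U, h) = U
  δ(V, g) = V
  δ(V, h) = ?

From the language and accept set, identify what each state tracks — S: zero h's; T: one h; U: ≥ three h's (dead); V: two h's.
Each missing δ(q, a) is the state matching the new tracked value after reading a.
δ(S, h) = T; δ(V, h) = U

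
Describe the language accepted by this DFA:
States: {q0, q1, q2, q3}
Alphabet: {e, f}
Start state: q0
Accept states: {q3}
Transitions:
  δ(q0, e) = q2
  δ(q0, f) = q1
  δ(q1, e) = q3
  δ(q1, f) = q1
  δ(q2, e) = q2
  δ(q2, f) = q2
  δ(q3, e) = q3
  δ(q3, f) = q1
Testing a few strings:
  'feff' → reject
  'f' → reject
  'ef' → reject
  'eefe' → reject
State roles: q0=no input read; q1=started with f, last symbol f; q2=started with e (dead); q3=started with f, last symbol e
All strings over {e,f} that start with f and end with e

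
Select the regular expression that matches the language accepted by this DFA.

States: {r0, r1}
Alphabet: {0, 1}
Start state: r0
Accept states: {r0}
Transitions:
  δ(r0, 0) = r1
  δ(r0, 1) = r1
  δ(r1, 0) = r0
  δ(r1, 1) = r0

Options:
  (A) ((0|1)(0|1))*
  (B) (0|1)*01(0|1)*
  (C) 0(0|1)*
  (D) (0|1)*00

Check each option against the DFA on short strings; one disagreement eliminates an option:
  (A) ((0|1)(0|1))*: agrees with the DFA on every string of length ≤ 6
  (B) (0|1)*01(0|1)*: on ε the DFA stays in r0 and accepts (r0 ∈ Accept), but the regex does not match it → eliminate
  (C) 0(0|1)*: on ε the DFA stays in r0 and accepts (r0 ∈ Accept), but the regex does not match it → eliminate
  (D) (0|1)*00: on ε the DFA stays in r0 and accepts (r0 ∈ Accept), but the regex does not match it → eliminate
Only (A) is consistent with the DFA.
(A) ((0|1)(0|1))*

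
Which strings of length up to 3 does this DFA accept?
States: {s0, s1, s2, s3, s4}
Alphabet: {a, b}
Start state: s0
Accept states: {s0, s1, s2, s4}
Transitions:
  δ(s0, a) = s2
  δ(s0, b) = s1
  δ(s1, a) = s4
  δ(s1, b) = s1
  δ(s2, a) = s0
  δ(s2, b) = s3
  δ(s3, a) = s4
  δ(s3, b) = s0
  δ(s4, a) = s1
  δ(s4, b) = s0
ε, a, b, aa, ba, bb, aaa, aab, aba, abb, baa, bab, bba, bbb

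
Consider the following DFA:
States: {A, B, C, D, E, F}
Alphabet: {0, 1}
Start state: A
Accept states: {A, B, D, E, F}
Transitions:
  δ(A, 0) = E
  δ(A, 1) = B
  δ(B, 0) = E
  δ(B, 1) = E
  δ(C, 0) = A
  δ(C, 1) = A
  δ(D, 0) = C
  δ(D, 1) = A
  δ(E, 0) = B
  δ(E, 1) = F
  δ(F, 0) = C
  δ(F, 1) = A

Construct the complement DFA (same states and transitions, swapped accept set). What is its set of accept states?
Complement accept states = All states \ Original accept states
= {A, B, C, D, E, F} \ {A, B, D, E, F}
{C}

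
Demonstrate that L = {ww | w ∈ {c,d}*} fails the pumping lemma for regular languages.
Assume L is regular with pumping length p. Idea: pumping the leading c-block breaks the equality of the two halves.
Choose s = c^p d c^p d ∈ L (with w = c^p d). |s| = 2p+2 ≥ p. By the pumping lemma, s = xyz with |xy| ≤ p, |y| > 0, so y = c^k with k ≥ 1, in the first c-block. Then xy²z = c^(p+k) d c^p d, of length 2p+2+k. If k is odd this length is odd, so it cannot be of the form ww. If k is even, each half has length p+1+k/2 ≤ p+k, so the first half lies entirely inside the leading c-block and contains no d, while the second half ends in d; the halves differ. Either way xy²z ∉ L.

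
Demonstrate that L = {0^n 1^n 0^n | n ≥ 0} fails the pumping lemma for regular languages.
Assume L is regular with pumping length p. Idea: pumping the first 0-block unbalances it against the other two.
Choose s = 0^p 1^p 0^p ∈ L (|s| = 3p ≥ p). By the pumping lemma, s = xyz with |xy| ≤ p, |y| > 0, so y = 0^k with k ≥ 1, inside the first 0-block. Then xy²z = 0^(p+k) 1^p 0^p. The first block has length p+k ≠ p, so the three block lengths are no longer equal and xy²z ∉ L.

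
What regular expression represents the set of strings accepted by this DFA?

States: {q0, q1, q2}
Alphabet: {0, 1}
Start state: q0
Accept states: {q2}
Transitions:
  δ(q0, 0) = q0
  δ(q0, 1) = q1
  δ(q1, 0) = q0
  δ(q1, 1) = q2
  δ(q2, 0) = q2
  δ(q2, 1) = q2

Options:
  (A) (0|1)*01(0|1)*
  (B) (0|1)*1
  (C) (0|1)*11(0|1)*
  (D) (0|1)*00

Check each option against the DFA on short strings; one disagreement eliminates an option:
  (A) (0|1)*01(0|1)*: on '01' the DFA goes q0 → q0 → q1 and rejects (q1 ∉ Accept), but the regex matches it → eliminate
  (B) (0|1)*1: on '1' the DFA goes q0 → q1 and rejects (q1 ∉ Accept), but the regex matches it → eliminate
  (C) (0|1)*11(0|1)*: agrees with the DFA on every string of length ≤ 6
  (D) (0|1)*00: on '00' the DFA goes q0 → q0 → q0 and rejects (q0 ∉ Accept), but the regex matches it → eliminate
Only (C) is consistent with the DFA.
(C) (0|1)*11(0|1)*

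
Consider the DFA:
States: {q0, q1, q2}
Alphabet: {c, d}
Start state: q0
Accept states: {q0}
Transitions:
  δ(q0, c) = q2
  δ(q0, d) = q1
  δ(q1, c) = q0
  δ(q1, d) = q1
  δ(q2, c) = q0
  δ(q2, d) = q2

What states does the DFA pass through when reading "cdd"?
read 'c': q0 → q2
  read 'd': q2 → q2
  read 'd': q2 → q2
q0 -> q2 -> q2 -> q2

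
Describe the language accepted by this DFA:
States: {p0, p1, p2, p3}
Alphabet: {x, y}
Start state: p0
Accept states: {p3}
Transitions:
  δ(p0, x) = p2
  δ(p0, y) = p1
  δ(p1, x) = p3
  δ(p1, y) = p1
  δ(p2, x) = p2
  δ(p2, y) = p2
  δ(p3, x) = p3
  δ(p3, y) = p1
Testing a few strings:
  'xxyy' → reject
  'y' → reject
  'yxy' → reject
  'xx' → reject
State roles: p0=no input read; p1=started with y, last symbol y; p2=started with x (dead); p3=started with y, last symbol x
All strings over {x,y} that start with y and end with x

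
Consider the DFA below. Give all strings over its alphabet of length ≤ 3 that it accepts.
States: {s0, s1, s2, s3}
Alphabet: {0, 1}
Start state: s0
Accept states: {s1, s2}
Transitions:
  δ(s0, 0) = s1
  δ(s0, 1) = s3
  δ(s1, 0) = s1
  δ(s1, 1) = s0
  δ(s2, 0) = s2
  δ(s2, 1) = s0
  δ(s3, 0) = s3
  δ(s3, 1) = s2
0, 00, 11, 000, 010, 101, 110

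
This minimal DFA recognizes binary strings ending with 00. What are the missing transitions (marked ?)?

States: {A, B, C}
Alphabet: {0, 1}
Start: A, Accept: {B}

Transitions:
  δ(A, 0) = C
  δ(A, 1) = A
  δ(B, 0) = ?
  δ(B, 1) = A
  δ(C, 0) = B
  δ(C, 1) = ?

From the language and accept set, identify what each state tracks — A: last symbol not 0; B: two trailing 0's; C: one trailing 0.
Each missing δ(q, a) is the state matching the new tracked value after reading a.
δ(B, 0) = B; δ(C, 1) = A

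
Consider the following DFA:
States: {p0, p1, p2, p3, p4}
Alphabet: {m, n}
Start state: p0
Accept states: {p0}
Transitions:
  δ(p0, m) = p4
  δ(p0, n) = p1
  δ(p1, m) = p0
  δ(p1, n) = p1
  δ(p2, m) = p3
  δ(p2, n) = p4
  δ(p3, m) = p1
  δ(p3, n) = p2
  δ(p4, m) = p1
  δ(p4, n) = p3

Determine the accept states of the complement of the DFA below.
Complement accept states = All states \ Original accept states
= {p0, p1, p2, p3, p4} \ {p0}
{p1, p2, p3, p4}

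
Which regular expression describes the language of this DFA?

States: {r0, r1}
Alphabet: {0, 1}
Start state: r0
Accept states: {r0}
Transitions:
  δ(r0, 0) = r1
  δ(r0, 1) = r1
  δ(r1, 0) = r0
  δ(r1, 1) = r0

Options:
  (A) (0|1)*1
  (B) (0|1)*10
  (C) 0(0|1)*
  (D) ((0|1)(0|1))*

Check each option against the DFA on short strings; one disagreement eliminates an option:
  (A) (0|1)*1: on ε the DFA stays in r0 and accepts (r0 ∈ Accept), but the regex does not match it → eliminate
  (B) (0|1)*10: on ε the DFA stays in r0 and accepts (r0 ∈ Accept), but the regex does not match it → eliminate
  (C) 0(0|1)*: on ε the DFA stays in r0 and accepts (r0 ∈ Accept), but the regex does not match it → eliminate
  (D) ((0|1)(0|1))*: agrees with the DFA on every string of length ≤ 6
Only (D) is consistent with the DFA.
(D) ((0|1)(0|1))*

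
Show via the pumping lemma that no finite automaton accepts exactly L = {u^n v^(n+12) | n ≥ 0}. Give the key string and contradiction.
Assume L is regular with pumping length p. Idea: pumping the u-block breaks the fixed offset of 12.
Choose s = u^p v^(p+12) ∈ L. By the pumping lemma, s = xyz with |xy| ≤ p, |y| > 0, so y = u^k with k ≥ 1. Then xy²z = u^(p+k) v^(p+12). For this to be in L we would need p+12 = (p+k)+12, i.e. k = 0, contradicting k ≥ 1. So xy²z ∉ L.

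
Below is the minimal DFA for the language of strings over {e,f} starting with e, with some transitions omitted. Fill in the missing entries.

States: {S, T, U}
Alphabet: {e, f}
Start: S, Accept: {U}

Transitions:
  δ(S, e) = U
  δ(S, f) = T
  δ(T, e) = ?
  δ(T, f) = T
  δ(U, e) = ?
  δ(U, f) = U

From the language and accept set, identify what each state tracks — S: no input read; T: started with f (dead); U: started with e.
Each missing δ(q, a) is the state matching the new tracked value after reading a.
δ(T, e) = T; δ(U, e) = U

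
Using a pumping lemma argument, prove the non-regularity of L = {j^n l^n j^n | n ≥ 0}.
Assume L is regular with pumping length p. Idea: pumping the first j-block unbalances it against the other two.
Choose s = j^p l^p j^p ∈ L (|s| = 3p ≥ p). By the pumping lemma, s = xyz with |xy| ≤ p, |y| > 0, so y = j^k with k ≥ 1, inside the first j-block. Then xy²z = j^(p+k) l^p j^p. The first block has length p+k ≠ p, so the three block lengths are no longer equal and xy²z ∉ L.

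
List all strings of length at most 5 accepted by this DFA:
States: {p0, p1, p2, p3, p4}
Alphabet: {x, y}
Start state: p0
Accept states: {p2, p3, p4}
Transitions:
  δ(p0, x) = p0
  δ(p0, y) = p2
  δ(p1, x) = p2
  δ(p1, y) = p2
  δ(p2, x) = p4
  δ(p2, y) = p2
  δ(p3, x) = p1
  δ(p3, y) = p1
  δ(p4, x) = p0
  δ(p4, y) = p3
y, xy, yx, yy, xxy, xyx, xyy, yxy, yyx, yyy, xxxy, xxyx, xxyy, xyxy, xyyx, xyyy, yxxy, yyxy, yyyx, yyyy, xxxxy, xxxyx, xxxyy, xxyxy, xxyyx, xxyyy, xyxxy, xyyxy, xyyyx, xyyyy, yxxxy, yxxyx, yxxyy, yxyxx, yxyxy, yxyyx, yxyyy, yyxxy, yyyxy, yyyyx, yyyyy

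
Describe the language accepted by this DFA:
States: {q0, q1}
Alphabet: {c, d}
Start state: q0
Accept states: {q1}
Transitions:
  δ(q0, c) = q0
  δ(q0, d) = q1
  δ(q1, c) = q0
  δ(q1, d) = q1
Testing a few strings:
  'c' → reject
  'dc' → reject
  'cd' → accept
  'dcc' → reject
State roles: q0=last symbol not d; q1=last symbol is d
All strings over {c,d} ending with d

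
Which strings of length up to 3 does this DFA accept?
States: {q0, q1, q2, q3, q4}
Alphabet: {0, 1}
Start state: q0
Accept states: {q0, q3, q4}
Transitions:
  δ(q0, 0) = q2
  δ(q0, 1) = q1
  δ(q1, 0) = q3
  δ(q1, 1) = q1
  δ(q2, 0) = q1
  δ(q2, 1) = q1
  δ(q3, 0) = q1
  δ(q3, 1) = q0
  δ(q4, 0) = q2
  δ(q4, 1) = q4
ε, 10, 000, 010, 101, 110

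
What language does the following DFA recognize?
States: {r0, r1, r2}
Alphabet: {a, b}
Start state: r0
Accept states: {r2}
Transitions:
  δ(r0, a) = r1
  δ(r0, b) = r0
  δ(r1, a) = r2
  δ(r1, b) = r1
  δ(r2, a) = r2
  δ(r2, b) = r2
Testing a few strings:
  'bb' → reject
  'babb' → reject
  'a' → reject
  'bba' → reject
State roles: r0=zero a's seen; r1=one a seen; r2=≥ two a's seen
All strings over {a,b} containing at least two a's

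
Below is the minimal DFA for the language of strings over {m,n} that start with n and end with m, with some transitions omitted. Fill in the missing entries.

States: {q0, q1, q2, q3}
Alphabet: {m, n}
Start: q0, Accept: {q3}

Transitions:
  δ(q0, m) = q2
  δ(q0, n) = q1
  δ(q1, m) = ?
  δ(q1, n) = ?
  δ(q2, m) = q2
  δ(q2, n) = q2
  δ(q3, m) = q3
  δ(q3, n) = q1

From the language and accept set, identify what each state tracks — q0: no input read; q1: started with n, last symbol n; q2: started with m (dead); q3: started with n, last symbol m.
Each missing δ(q, a) is the state matching the new tracked value after reading a.
δ(q1, m) = q3; δ(q1, n) = q1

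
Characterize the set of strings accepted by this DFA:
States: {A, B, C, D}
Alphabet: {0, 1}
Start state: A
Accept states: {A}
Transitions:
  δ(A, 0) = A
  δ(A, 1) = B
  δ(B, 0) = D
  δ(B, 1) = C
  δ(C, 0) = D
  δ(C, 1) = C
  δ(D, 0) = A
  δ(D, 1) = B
Testing a few strings:
  '01' → reject
  '0' → accept
  '1' → reject
  '10' → reject
State roles: A=value ≡ 0 (mod 4); B=value ≡ 1 (mod 4); C=value ≡ 3 (mod 4); D=value ≡ 2 (mod 4)
All binary strings representing a multiple of 4 (read in base 2; leading zeros allowed and ε counts as 0)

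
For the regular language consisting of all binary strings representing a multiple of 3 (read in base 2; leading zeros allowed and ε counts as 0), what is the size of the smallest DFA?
By Myhill–Nerode, count the distinguishable equivalence classes: three classes — residue of the binary value mod 3.
3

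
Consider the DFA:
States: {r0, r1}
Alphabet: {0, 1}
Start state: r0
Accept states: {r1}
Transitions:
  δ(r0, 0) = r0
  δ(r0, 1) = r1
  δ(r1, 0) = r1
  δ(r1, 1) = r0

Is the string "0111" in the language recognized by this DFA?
Processing string "0111":
  r0 --0--> r0
  r0 --1--> r1
  r1 --1--> r0
  r0 --1--> r1
Final state: r1
Accept states: {r1}
Yes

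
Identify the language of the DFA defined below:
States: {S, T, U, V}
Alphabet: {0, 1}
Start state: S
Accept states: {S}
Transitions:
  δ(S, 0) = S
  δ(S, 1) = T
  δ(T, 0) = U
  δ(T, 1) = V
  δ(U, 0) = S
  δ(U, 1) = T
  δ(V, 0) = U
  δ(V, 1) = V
Testing a few strings:
  '0000' → accept
  '1' → reject
  '0' → accept
  '110' → reject
State roles: S=value ≡ 0 (mod 4); T=value ≡ 1 (mod 4); U=value ≡ 2 (mod 4); V=value ≡ 3 (mod 4)
All binary strings representing a multiple of 4 (read in base 2; leading zeros allowed and ε counts as 0)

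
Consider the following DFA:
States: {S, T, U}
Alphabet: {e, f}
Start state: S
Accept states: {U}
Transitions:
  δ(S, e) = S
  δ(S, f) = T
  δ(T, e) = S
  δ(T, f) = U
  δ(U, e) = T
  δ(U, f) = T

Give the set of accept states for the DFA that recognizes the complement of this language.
Complement accept states = All states \ Original accept states
= {S, T, U} \ {U}
{S, T}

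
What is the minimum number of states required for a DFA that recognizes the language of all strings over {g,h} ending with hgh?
By Myhill–Nerode, count the distinguishable equivalence classes: 4 classes — one per longest suffix of the input that is a prefix of 'hgh' (lengths 0 through 3); only the length-3 class is accepting.
4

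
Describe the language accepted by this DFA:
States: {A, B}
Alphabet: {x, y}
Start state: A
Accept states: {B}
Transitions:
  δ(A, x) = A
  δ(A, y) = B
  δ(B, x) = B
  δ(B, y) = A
Testing a few strings:
  'x' → reject
  'xyy' → reject
  'yx' → accept
  'y' → accept
State roles: A=even number of y's so far; B=odd number of y's so far
All strings over {x,y} with an odd number of y's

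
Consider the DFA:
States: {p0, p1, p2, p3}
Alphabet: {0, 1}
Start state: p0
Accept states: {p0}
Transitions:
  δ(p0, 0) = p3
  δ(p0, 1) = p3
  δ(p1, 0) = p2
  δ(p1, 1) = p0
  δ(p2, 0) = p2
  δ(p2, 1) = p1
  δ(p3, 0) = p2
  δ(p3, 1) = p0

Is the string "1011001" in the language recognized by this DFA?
Processing string "1011001":
  p0 --1--> p3
  p3 --0--> p2
  p2 --1--> p1
  p1 --1--> p0
  p0 --0--> p3
  p3 --0--> p2
  p2 --1--> p1
Final state: p1
Accept states: {p0}
No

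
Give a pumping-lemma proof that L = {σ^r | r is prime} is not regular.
Assume L is regular with pumping length p. Idea: pumping by a suitable count produces a composite length.
Let q be a prime with q ≥ p and choose s = σ^q ∈ L. By the pumping lemma, s = xyz with |xy| ≤ p, |y| = k ≥ 1. Take i = q+1: |xy^(q+1)z| = q + q·k = q(1+k). Since q ≥ 2 and 1+k ≥ 2, q(1+k) is composite, so xy^(q+1)z ∉ L.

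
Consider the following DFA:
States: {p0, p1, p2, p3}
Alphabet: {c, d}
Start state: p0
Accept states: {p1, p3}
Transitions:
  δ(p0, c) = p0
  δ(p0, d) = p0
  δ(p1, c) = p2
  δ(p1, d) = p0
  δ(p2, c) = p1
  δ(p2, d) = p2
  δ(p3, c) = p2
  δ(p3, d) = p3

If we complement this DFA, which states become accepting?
Complement accept states = All states \ Original accept states
= {p0, p1, p2, p3} \ {p1, p3}
{p0, p2}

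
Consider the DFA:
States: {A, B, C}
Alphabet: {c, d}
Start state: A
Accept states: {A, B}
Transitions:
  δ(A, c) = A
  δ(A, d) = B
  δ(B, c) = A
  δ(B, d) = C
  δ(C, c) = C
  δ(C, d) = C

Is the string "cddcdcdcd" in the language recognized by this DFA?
Processing string "cddcdcdcd":
  A --c--> A
  A --d--> B
  B --d--> C
  C --c--> C
  C --d--> C
  C --c--> C
  C --d--> C
  C --c--> C
  C --d--> C
Final state: C
Accept states: {A, B}
No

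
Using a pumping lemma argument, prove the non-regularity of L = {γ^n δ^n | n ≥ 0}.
Assume L is regular with pumping length p. Idea: pumping the γ-block changes the count balance.
Choose s = γ^p δ^p (length 2p ≥ p). By the pumping lemma, s = xyz with |xy| ≤ p, |y| > 0. So y = γ^k for some k > 0 (since xy is entirely within the γ's). Pumping gives xy²z = γ^(p+k) δ^p, which is not in L since p+k ≠ p.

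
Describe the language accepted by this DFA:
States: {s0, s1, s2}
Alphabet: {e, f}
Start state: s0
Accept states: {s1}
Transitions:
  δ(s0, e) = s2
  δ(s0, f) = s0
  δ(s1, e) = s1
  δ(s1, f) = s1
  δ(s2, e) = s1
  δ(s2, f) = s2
Testing a few strings:
  'e' → reject
  'ffef' → reject
  'feff' → reject
  'eef' → accept
State roles: s0=zero e's seen; s1=≥ two e's seen; s2=one e seen
All strings over {e,f} containing at least two e's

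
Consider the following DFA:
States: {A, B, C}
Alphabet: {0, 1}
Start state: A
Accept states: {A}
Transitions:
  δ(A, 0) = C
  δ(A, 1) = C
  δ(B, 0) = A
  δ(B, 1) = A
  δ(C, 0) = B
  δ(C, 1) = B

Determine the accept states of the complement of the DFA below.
Complement accept states = All states \ Original accept states
= {A, B, C} \ {A}
{B, C}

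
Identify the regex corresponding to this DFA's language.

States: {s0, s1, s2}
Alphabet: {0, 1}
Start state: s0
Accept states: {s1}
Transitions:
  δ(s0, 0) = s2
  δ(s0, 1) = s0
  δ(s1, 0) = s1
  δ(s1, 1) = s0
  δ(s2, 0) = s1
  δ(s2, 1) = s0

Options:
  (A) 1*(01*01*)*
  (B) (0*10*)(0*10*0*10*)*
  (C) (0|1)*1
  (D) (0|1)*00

Check each option against the DFA on short strings; one disagreement eliminates an option:
  (A) 1*(01*01*)*: on ε the DFA stays in s0 and rejects (s0 ∉ Accept), but the regex matches it → eliminate
  (B) (0*10*)(0*10*0*10*)*: on '1' the DFA goes s0 → s0 and rejects (s0 ∉ Accept), but the regex matches it → eliminate
  (C) (0|1)*1: on '1' the DFA goes s0 → s0 and rejects (s0 ∉ Accept), but the regex matches it → eliminate
  (D) (0|1)*00: agrees with the DFA on every string of length ≤ 6
Only (D) is consistent with the DFA.
(D) (0|1)*00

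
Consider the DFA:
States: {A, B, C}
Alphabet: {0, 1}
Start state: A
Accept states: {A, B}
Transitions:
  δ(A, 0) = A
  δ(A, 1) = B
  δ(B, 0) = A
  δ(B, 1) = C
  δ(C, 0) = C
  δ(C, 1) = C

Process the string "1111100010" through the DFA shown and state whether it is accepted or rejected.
Processing string "1111100010":
  A --1--> B
  B --1--> C
  C --1--> C
  C --1--> C
  C --1--> C
  C --0--> C
  C --0--> C
  C --0--> C
  C --1--> C
  C --0--> C
Final state: C
Accept states: {A, B}
No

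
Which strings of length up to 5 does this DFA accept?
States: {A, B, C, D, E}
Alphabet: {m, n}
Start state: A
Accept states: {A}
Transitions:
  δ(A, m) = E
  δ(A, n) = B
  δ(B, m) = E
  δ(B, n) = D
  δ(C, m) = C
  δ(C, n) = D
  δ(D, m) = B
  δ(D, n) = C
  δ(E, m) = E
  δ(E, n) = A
ε, mn, mmn, nmn, mmmn, mnmn, nmmn, mmmmn, mmnmn, mnmmn, mnnmn, nmmmn, nmnmn, nnmmn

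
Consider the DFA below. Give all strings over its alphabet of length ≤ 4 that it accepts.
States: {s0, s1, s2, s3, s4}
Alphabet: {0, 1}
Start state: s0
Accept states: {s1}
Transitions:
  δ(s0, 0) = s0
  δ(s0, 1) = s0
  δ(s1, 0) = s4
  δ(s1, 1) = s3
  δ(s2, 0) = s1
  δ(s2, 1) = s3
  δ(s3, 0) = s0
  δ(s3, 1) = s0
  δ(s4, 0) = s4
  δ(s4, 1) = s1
None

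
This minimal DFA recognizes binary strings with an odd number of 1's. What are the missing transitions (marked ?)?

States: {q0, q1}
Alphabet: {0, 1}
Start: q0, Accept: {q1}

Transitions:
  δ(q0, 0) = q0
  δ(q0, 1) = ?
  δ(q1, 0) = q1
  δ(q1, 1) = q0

From the language and accept set, identify what each state tracks — q0: even number of 1's so far; q1: odd number of 1's so far.
Each missing δ(q, a) is the state matching the new tracked value after reading a.
δ(q0, 1) = q1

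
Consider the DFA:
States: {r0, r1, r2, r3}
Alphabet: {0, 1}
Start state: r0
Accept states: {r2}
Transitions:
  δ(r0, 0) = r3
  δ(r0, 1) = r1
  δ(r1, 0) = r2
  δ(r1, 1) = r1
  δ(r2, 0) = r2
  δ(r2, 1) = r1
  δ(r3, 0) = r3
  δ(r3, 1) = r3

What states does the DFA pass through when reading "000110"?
read '0': r0 → r3
  read '0': r3 → r3
  read '0': r3 → r3
  read '1': r3 → r3
  read '1': r3 → r3
  read '0': r3 → r3
r0 -> r3 -> r3 -> r3 -> r3 -> r3 -> r3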